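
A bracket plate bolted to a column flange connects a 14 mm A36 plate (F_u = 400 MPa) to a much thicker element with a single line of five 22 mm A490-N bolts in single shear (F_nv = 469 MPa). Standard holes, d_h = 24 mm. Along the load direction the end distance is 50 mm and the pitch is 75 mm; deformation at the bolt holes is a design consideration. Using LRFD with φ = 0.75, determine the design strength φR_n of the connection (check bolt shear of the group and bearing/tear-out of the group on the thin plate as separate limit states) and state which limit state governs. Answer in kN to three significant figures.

Bolt shear: A_b = π·22²/4 = 380.1 mm²; R_n = 469 × 380.1 × 5 × 1 / 1000 = 891.4 kN → 0.75 × 891.4 = 669 kN.
Bearing (1.2 l_c t F_u ≤ 2.4 d t F_u): upper limit = 2.4·22·14·400 / 1000 = 295.7 kN.
  Edge l_c = 50 − 24/2 = 38 → r_n = 255.4 kN; interior l_c = 75 − 24 = 51 → r_n = 295.7 kN.
  R_n,bearing = 1·255.4 + 4·295.7 = 1438 kN → 0.75 × 1438 = 1080 kN.
Bolt shear governs: 669 kN.

669 kN (bolt shear governs)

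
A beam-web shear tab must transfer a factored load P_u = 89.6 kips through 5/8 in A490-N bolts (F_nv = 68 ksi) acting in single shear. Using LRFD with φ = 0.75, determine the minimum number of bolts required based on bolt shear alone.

6 bolts

A_b = π·0.625²/4 = 0.3068 in².
Per-bolt design strength φR_n = 0.75 × 68 × 0.3068 × 1 = 15.65 kips.
n ≥ 89.6 / 15.65 = 5.726 → use 6 bolts.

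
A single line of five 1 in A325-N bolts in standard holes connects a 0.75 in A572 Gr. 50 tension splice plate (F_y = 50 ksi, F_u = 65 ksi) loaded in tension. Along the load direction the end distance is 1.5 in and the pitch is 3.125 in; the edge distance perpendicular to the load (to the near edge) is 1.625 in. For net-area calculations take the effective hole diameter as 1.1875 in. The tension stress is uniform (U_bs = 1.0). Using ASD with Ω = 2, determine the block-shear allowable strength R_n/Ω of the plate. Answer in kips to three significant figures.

152 kips

Shear plane L_v = 1.5 + 4·3.125 = 14 in; A_gv = 14 × 0.75 = 10.5 in².
A_nv = (14 − 4.5·1.1875) × 0.75 = 6.492 in².
A_nt = (1.625 − 0.5·1.1875) × 0.75 = 0.7734 in².
0.6 F_u A_nv = 253.2 kips; 0.6 F_y A_gv = 315 kips → shear rupture governs the shear term.
R_n = 253.2 + 1.0 × 65 × 0.7734 = 303.5 kips.
Allowable strength R_n/Ω = 303.5 / 2 = 152 kips.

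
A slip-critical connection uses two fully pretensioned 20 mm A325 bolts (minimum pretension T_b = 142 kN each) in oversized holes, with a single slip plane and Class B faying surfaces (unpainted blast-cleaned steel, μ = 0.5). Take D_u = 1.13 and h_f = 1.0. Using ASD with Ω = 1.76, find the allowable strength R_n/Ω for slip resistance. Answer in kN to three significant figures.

91.2 kN

R_n = μ · D_u · h_f · T_b · n_s · n_b = 0.5 × 1.13 × 1.0 × 142 × 1 × 2 = 160.5 kN.
Allowable strength R_n/Ω = 160.5 / 1.76 = 91.2 kN.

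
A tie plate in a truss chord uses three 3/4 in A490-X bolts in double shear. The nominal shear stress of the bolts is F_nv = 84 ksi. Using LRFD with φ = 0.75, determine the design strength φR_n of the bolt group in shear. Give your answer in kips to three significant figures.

A_b = π × 0.75² / 4 = 0.4418 in².
R_n = F_nv · A_b · n · n_s = 84 × 0.4418 × 3 × 2 = 222.7 kips.
Design strength φR_n = 0.75 × 222.7 = 167 kips.

167 kips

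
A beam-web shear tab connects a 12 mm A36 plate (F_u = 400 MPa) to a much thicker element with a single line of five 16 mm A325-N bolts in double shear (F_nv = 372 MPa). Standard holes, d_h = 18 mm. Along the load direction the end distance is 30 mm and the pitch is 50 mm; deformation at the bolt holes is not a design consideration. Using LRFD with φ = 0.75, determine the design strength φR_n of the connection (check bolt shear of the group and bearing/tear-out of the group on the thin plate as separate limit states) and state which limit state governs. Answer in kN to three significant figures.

561 kN (bolt shear governs)

Bolt shear: A_b = π·16²/4 = 201.1 mm²; R_n = 372 × 201.1 × 5 × 2 / 1000 = 748 kN → 0.75 × 748 = 561 kN.
Bearing (1.5 l_c t F_u ≤ 3.0 d t F_u): upper limit = 3.0·16·12·400 / 1000 = 230.4 kN.
  Edge l_c = 30 − 18/2 = 21 → r_n = 151.2 kN; interior l_c = 50 − 18 = 32 → r_n = 230.4 kN.
  R_n,bearing = 1·151.2 + 4·230.4 = 1073 kN → 0.75 × 1073 = 805 kN.
Bolt shear governs: 561 kN.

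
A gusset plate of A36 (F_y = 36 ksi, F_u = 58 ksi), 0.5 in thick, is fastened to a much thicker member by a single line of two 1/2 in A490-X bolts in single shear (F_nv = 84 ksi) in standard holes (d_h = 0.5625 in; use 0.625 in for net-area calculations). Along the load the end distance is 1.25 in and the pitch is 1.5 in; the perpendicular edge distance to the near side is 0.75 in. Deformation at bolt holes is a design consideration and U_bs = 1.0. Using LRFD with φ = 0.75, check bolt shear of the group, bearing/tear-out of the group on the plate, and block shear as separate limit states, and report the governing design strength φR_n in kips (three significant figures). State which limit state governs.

Bolt shear: A_b = π·0.5²/4 = 0.1963 in²; R_n = 84 × 0.1963 × 2 × 1 = 32.99 kips → 0.75 × 32.99 = 24.7 kips.
Bearing: edge l_c = 0.9688, r_n = 33.71 kips; interior l_c = 0.9375, r_n = 32.62 kips; R_n = 33.71 + 1·32.62 = 66.34 kips → 49.8 kips.
Block shear: A_gv = 1.375, A_nv = 0.9062, A_nt = 0.2188 in²; R_n = min(0.6F_uA_nv, 0.6F_yA_gv) + U_bs·F_u·A_nt = 42.39 kips → 31.8 kips.
Bolt shear governs: 24.7 kips.

24.7 kips (bolt shear governs)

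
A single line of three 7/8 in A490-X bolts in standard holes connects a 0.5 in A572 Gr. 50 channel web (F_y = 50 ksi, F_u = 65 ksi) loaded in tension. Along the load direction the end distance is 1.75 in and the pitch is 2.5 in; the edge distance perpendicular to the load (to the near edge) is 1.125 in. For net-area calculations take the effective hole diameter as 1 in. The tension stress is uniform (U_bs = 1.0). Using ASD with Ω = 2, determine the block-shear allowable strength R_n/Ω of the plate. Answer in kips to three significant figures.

51.6 kips

Shear plane L_v = 1.75 + 2·2.5 = 6.75 in; A_gv = 6.75 × 0.5 = 3.375 in².
A_nv = (6.75 − 2.5·1) × 0.5 = 2.125 in².
A_nt = (1.125 − 0.5·1) × 0.5 = 0.3125 in².
0.6 F_u A_nv = 82.88 kips; 0.6 F_y A_gv = 101.2 kips → shear rupture governs the shear term.
R_n = 82.88 + 1.0 × 65 × 0.3125 = 103.2 kips.
Allowable strength R_n/Ω = 103.2 / 2 = 51.6 kips.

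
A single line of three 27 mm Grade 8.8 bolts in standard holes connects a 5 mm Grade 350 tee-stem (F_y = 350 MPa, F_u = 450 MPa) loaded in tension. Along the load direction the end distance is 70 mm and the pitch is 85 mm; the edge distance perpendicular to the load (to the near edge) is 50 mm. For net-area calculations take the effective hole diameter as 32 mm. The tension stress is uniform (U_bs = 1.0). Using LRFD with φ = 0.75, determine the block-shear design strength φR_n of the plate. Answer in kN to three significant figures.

219 kN

Shear plane L_v = 70 + 2·85 = 240 mm; A_gv = 240 × 5 = 1200 mm².
A_nv = (240 − 2.5·32) × 5 = 800 mm².
A_nt = (50 − 0.5·32) × 5 = 170 mm².
0.6 F_u A_nv = 216 kN; 0.6 F_y A_gv = 252 kN → shear rupture governs the shear term.
R_n = 216 + 1.0 × 450 × 170 / 1000 = 292.5 kN.
Design strength φR_n = 0.75 × 292.5 = 219 kN.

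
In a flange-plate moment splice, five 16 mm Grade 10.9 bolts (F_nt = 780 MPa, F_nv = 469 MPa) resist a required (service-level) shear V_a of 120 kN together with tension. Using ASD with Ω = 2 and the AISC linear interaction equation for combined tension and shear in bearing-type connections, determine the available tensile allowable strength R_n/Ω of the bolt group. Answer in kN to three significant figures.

A_b = π·16²/4 = 201.1 mm²; f_rv = 120 × 1000 / (5 × 201.1) = 119.4 MPa.
F'_nt = 1.3 F_nt − (Ω F_nt / F_nv) f_rv = 1.3·780 − (2·780/469)·119.4 = 617 MPa, capped at F_nt → F'_nt = 617 MPa.
R_n = F'_nt · A_b · n = 617 × 201.1 × 5 / 1000 = 620.2 kN.
Allowable strength R_n/Ω = 620.2 / 2 = 310 kN.

310 kN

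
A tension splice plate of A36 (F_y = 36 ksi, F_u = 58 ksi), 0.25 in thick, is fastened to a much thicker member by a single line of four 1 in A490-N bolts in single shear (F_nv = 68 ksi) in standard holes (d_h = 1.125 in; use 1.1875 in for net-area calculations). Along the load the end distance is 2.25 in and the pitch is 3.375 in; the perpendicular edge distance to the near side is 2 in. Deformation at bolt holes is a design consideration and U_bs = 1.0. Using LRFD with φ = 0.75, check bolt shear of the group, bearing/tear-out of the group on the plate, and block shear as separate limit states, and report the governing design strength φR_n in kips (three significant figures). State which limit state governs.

65.4 kips (block shear governs)

Bolt shear: A_b = π·1²/4 = 0.7854 in²; R_n = 68 × 0.7854 × 4 × 1 = 213.6 kips → 0.75 × 213.6 = 160 kips.
Bearing: edge l_c = 1.688, r_n = 29.36 kips; interior l_c = 2.25, r_n = 34.8 kips; R_n = 29.36 + 3·34.8 = 133.8 kips → 100 kips.
Block shear: A_gv = 3.094, A_nv = 2.055, A_nt = 0.3516 in²; R_n = min(0.6F_uA_nv, 0.6F_yA_gv) + U_bs·F_u·A_nt = 87.22 kips → 65.4 kips.
Block shear governs: 65.4 kips.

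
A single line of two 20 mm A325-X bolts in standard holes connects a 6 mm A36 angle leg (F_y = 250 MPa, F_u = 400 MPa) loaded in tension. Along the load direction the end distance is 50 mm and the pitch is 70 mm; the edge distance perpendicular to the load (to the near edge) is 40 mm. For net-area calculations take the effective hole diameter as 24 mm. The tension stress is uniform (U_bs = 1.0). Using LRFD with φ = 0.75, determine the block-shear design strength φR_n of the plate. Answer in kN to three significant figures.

131 kN

Shear plane L_v = 50 + 1·70 = 120 mm; A_gv = 120 × 6 = 720 mm².
A_nv = (120 − 1.5·24) × 6 = 504 mm².
A_nt = (40 − 0.5·24) × 6 = 168 mm².
0.6 F_u A_nv = 121 kN; 0.6 F_y A_gv = 108 kN → shear yielding governs the shear term.
R_n = 108 + 1.0 × 400 × 168 / 1000 = 175.2 kN.
Design strength φR_n = 0.75 × 175.2 = 131 kN.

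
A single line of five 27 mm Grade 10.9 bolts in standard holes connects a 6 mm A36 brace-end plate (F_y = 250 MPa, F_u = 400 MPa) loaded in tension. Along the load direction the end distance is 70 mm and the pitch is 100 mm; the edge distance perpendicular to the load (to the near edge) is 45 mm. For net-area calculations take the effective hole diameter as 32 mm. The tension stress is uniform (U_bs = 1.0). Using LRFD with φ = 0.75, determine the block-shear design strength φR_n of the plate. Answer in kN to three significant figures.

Shear plane L_v = 70 + 4·100 = 470 mm; A_gv = 470 × 6 = 2820 mm².
A_nv = (470 − 4.5·32) × 6 = 1956 mm².
A_nt = (45 − 0.5·32) × 6 = 174 mm².
0.6 F_u A_nv = 469.4 kN; 0.6 F_y A_gv = 423 kN → shear yielding governs the shear term.
R_n = 423 + 1.0 × 400 × 174 / 1000 = 492.6 kN.
Design strength φR_n = 0.75 × 492.6 = 369 kN.

369 kN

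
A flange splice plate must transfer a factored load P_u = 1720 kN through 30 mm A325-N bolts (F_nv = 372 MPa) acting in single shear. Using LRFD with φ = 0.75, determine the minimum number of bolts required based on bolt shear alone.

A_b = π·30²/4 = 706.9 mm².
Per-bolt design strength φR_n = 0.75 × 372 × 706.9 × 1 / 1000 = 197.2 kN.
n ≥ 1720 / 197.2 = 8.722 → use 9 bolts.

9 bolts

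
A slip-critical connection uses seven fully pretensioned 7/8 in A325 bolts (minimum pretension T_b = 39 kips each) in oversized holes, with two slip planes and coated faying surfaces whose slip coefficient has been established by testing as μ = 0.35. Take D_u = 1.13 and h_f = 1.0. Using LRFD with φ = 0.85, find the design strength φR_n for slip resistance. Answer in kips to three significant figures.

R_n = μ · D_u · h_f · T_b · n_s · n_b = 0.35 × 1.13 × 1.0 × 39 × 2 × 7 = 215.9 kips.
Design strength φR_n = 0.85 × 215.9 = 184 kips.

184 kips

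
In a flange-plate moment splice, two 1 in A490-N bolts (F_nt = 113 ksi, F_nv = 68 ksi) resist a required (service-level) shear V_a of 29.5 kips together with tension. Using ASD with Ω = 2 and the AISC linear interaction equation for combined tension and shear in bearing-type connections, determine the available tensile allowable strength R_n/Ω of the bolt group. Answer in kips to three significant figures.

66.4 kips

A_b = π·1²/4 = 0.7854 in²; f_rv = 29.5 / (2 × 0.7854) = 18.78 ksi.
F'_nt = 1.3 F_nt − (Ω F_nt / F_nv) f_rv = 1.3·113 − (2·113/68)·18.78 = 84.48 ksi, capped at F_nt → F'_nt = 84.48 ksi.
R_n = F'_nt · A_b · n = 84.48 × 0.7854 × 2 = 132.7 kips.
Allowable strength R_n/Ω = 132.7 / 2 = 66.4 kips.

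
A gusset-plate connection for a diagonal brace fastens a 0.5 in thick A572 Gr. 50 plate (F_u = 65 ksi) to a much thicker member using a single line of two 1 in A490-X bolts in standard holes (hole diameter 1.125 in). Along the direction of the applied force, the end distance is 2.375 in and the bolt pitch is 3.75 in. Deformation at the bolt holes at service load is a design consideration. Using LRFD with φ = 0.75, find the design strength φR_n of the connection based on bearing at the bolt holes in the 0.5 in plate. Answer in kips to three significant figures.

Per bolt r_n = 1.2 l_c t F_u ≤ 2.4 d t F_u; upper limit = 2.4 × 1 × 0.5 × 65 = 78 kips.
Edge bolt: l_c = 2.375 − 1.125/2 = 1.812 in → 1.2 × 1.812 × 0.5 × 65 = 70.69 → r_n = 70.69 kips.
Interior bolts: l_c = 3.75 − 1.125 = 2.625 in → 1.2 × 2.625 × 0.5 × 65 = 102.4 → r_n = 78 kips.
R_n = 1 × 70.69 + 1 × 78 = 148.7 kips.
Design strength φR_n = 0.75 × 148.7 = 112 kips.

112 kips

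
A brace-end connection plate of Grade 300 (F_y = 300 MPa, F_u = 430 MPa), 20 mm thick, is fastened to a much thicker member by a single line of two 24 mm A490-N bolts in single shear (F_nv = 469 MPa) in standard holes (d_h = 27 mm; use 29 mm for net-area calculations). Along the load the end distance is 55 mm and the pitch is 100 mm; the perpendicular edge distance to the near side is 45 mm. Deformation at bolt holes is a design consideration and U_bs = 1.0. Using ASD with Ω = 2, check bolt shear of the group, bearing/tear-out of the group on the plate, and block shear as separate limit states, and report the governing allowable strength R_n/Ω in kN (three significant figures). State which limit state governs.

212 kN (bolt shear governs)

Bolt shear: A_b = π·24²/4 = 452.4 mm²; R_n = 469 × 452.4 × 2 × 1 / 1000 = 424.3 kN → 424.3 / 2 = 212 kN.
Bearing: edge l_c = 41.5, r_n = 428.3 kN; interior l_c = 73, r_n = 495.4 kN; R_n = 428.3 + 1·495.4 = 923.6 kN → 462 kN.
Block shear: A_gv = 3100, A_nv = 2230, A_nt = 610 mm²; R_n = min(0.6F_uA_nv, 0.6F_yA_gv) + U_bs·F_u·A_nt = 820.3 kN → 410 kN.
Bolt shear governs: 212 kN.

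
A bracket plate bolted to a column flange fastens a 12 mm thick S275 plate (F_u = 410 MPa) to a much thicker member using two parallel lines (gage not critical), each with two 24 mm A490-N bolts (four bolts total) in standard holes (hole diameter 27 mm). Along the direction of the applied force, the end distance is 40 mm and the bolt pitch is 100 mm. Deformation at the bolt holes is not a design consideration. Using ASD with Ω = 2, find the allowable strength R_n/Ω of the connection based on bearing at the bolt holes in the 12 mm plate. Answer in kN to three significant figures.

Per bolt r_n = 1.5 l_c t F_u ≤ 3.0 d t F_u; upper limit = 3.0 × 24 × 12 × 410 / 1000 = 354.2 kN.
Edge bolt: l_c = 40 − 27/2 = 26.5 mm → 1.5 × 26.5 × 12 × 410 / 1000 = 195.6 → r_n = 195.6 kN.
Interior bolts: l_c = 100 − 27 = 73 mm → 1.5 × 73 × 12 × 410 / 1000 = 538.7 → r_n = 354.2 kN.
R_n = 2 × 195.6 + 2 × 354.2 = 1100 kN.
Allowable strength R_n/Ω = 1100 / 2 = 550 kN.

550 kN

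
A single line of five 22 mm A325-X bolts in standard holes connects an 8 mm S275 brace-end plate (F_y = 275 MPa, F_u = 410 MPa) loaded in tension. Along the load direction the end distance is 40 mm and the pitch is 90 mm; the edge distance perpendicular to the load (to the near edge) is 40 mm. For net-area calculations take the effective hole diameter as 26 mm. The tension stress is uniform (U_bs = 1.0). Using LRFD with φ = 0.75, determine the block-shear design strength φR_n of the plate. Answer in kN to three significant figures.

Shear plane L_v = 40 + 4·90 = 400 mm; A_gv = 400 × 8 = 3200 mm².
A_nv = (400 − 4.5·26) × 8 = 2264 mm².
A_nt = (40 − 0.5·26) × 8 = 216 mm².
0.6 F_u A_nv = 556.9 kN; 0.6 F_y A_gv = 528 kN → shear yielding governs the shear term.
R_n = 528 + 1.0 × 410 × 216 / 1000 = 616.6 kN.
Design strength φR_n = 0.75 × 616.6 = 462 kN.

462 kN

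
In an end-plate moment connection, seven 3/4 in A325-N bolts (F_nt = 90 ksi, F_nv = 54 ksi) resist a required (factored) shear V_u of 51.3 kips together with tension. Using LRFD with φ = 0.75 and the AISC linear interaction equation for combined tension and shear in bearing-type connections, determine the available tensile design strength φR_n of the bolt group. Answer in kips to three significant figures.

186 kips

A_b = π·0.75²/4 = 0.4418 in²; f_rv = 51.3 / (7 × 0.4418) = 16.59 ksi.
F'_nt = 1.3 F_nt − (F_nt / φF_nv) f_rv = 1.3·90 − (90/(0.75·54))·16.59 = 80.14 ksi, capped at F_nt → F'_nt = 80.14 ksi.
R_n = F'_nt · A_b · n = 80.14 × 0.4418 × 7 = 247.8 kips.
Design strength φR_n = 0.75 × 247.8 = 186 kips.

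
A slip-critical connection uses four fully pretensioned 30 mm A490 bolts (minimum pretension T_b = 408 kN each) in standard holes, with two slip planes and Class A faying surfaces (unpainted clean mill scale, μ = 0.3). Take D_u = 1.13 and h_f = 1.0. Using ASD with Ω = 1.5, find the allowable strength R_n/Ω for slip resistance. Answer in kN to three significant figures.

738 kN

R_n = μ · D_u · h_f · T_b · n_s · n_b = 0.3 × 1.13 × 1.0 × 408 × 2 × 4 = 1106 kN.
Allowable strength R_n/Ω = 1106 / 1.5 = 738 kN.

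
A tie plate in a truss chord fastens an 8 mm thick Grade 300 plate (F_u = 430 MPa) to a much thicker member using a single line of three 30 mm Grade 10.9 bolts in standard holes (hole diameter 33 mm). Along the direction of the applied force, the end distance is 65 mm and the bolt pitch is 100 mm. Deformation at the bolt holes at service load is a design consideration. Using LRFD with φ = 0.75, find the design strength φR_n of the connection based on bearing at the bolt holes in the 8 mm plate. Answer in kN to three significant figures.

522 kN

Per bolt r_n = 1.2 l_c t F_u ≤ 2.4 d t F_u; upper limit = 2.4 × 30 × 8 × 430 / 1000 = 247.7 kN.
Edge bolt: l_c = 65 − 33/2 = 48.5 mm → 1.2 × 48.5 × 8 × 430 / 1000 = 200.2 → r_n = 200.2 kN.
Interior bolts: l_c = 100 − 33 = 67 mm → 1.2 × 67 × 8 × 430 / 1000 = 276.6 → r_n = 247.7 kN.
R_n = 1 × 200.2 + 2 × 247.7 = 695.6 kN.
Design strength φR_n = 0.75 × 695.6 = 522 kN.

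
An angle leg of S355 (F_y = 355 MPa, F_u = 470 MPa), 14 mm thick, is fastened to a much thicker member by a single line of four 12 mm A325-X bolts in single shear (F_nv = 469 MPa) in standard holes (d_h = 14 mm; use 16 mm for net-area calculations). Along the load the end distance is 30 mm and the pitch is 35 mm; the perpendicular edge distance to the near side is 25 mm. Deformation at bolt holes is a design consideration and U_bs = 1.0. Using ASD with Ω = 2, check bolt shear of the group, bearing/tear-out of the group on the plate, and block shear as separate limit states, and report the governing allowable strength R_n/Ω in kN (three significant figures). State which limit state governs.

Bolt shear: A_b = π·12²/4 = 113.1 mm²; R_n = 469 × 113.1 × 4 × 1 / 1000 = 212.2 kN → 212.2 / 2 = 106 kN.
Bearing: edge l_c = 23, r_n = 181.6 kN; interior l_c = 21, r_n = 165.8 kN; R_n = 181.6 + 3·165.8 = 679.1 kN → 340 kN.
Block shear: A_gv = 1890, A_nv = 1106, A_nt = 238 mm²; R_n = min(0.6F_uA_nv, 0.6F_yA_gv) + U_bs·F_u·A_nt = 423.8 kN → 212 kN.
Bolt shear governs: 106 kN.

106 kN (bolt shear governs)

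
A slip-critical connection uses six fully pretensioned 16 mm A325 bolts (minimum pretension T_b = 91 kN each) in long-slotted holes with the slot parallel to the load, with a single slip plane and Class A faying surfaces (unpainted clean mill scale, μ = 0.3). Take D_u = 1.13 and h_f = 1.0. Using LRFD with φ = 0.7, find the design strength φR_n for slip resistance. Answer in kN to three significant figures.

130 kN

R_n = μ · D_u · h_f · T_b · n_s · n_b = 0.3 × 1.13 × 1.0 × 91 × 1 × 6 = 185.1 kN.
Design strength φR_n = 0.7 × 185.1 = 130 kN.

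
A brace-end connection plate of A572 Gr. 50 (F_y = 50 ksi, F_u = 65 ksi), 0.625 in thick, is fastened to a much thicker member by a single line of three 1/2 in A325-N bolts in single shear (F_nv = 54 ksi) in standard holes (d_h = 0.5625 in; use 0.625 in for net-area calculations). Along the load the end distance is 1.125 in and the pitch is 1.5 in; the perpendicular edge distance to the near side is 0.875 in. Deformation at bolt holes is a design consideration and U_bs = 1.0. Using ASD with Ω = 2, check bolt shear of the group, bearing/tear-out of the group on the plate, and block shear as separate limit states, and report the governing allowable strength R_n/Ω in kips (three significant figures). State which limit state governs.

Bolt shear: A_b = π·0.5²/4 = 0.1963 in²; R_n = 54 × 0.1963 × 3 × 1 = 31.81 kips → 31.81 / 2 = 15.9 kips.
Bearing: edge l_c = 0.8438, r_n = 41.13 kips; interior l_c = 0.9375, r_n = 45.7 kips; R_n = 41.13 + 2·45.7 = 132.5 kips → 66.3 kips.
Block shear: A_gv = 2.578, A_nv = 1.602, A_nt = 0.3516 in²; R_n = min(0.6F_uA_nv, 0.6F_yA_gv) + U_bs·F_u·A_nt = 85.31 kips → 42.7 kips.
Bolt shear governs: 15.9 kips.

15.9 kips (bolt shear governs)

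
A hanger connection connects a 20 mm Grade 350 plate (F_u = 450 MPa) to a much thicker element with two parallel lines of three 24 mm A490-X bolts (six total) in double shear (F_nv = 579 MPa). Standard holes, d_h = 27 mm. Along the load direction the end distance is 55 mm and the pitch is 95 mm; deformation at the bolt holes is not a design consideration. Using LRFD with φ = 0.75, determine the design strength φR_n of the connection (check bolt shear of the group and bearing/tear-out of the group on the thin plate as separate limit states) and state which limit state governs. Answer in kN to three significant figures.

Bolt shear: A_b = π·24²/4 = 452.4 mm²; R_n = 579 × 452.4 × 6 × 2 / 1000 = 3143 kN → 0.75 × 3143 = 2360 kN.
Bearing (1.5 l_c t F_u ≤ 3.0 d t F_u): upper limit = 3.0·24·20·450 / 1000 = 648 kN.
  Edge l_c = 55 − 27/2 = 41.5 → r_n = 560.2 kN; interior l_c = 95 − 27 = 68 → r_n = 648 kN.
  R_n,bearing = 2·560.2 + 4·648 = 3712 kN → 0.75 × 3712 = 2780 kN.
Bolt shear governs: 2360 kN.

2360 kN (bolt shear governs)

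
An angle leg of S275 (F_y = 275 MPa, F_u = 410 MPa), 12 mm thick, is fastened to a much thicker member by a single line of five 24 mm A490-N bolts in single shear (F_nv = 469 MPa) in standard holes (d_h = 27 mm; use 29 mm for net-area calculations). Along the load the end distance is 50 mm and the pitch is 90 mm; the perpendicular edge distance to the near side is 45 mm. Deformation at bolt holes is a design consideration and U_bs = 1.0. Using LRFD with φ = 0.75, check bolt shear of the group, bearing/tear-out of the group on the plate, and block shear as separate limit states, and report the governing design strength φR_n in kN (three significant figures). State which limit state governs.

721 kN (block shear governs)

Bolt shear: A_b = π·24²/4 = 452.4 mm²; R_n = 469 × 452.4 × 5 × 1 / 1000 = 1061 kN → 0.75 × 1061 = 796 kN.
Bearing: edge l_c = 36.5, r_n = 215.5 kN; interior l_c = 63, r_n = 283.4 kN; R_n = 215.5 + 4·283.4 = 1349 kN → 1010 kN.
Block shear: A_gv = 4920, A_nv = 3354, A_nt = 366 mm²; R_n = min(0.6F_uA_nv, 0.6F_yA_gv) + U_bs·F_u·A_nt = 961.9 kN → 721 kN.
Block shear governs: 721 kN.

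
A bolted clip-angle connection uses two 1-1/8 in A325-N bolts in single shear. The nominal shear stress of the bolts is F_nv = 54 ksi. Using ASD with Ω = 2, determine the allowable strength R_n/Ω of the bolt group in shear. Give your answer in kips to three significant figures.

53.7 kips

A_b = π × 1.125² / 4 = 0.994 in².
R_n = F_nv · A_b · n · n_s = 54 × 0.994 × 2 × 1 = 107.4 kips.
Allowable strength R_n/Ω = 107.4 / 2 = 53.7 kips.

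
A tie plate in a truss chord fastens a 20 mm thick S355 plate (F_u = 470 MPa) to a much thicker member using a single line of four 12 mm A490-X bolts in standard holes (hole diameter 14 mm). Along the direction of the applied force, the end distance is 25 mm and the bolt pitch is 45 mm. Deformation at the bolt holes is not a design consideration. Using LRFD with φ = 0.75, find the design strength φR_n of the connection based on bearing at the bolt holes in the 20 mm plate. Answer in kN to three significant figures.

952 kN

Per bolt r_n = 1.5 l_c t F_u ≤ 3.0 d t F_u; upper limit = 3.0 × 12 × 20 × 470 / 1000 = 338.4 kN.
Edge bolt: l_c = 25 − 14/2 = 18 mm → 1.5 × 18 × 20 × 470 / 1000 = 253.8 → r_n = 253.8 kN.
Interior bolts: l_c = 45 − 14 = 31 mm → 1.5 × 31 × 20 × 470 / 1000 = 437.1 → r_n = 338.4 kN.
R_n = 1 × 253.8 + 3 × 338.4 = 1269 kN.
Design strength φR_n = 0.75 × 1269 = 952 kN.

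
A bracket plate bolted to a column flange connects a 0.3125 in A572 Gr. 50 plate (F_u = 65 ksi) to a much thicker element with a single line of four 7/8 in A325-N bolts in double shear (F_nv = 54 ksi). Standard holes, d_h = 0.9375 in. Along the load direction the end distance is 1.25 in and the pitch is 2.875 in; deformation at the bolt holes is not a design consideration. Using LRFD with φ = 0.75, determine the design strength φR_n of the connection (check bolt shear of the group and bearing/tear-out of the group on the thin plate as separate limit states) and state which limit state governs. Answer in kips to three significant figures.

Bolt shear: A_b = π·0.875²/4 = 0.6013 in²; R_n = 54 × 0.6013 × 4 × 2 = 259.8 kips → 0.75 × 259.8 = 195 kips.
Bearing (1.5 l_c t F_u ≤ 3.0 d t F_u): upper limit = 3.0·0.875·0.3125·65 = 53.32 kips.
  Edge l_c = 1.25 − 0.9375/2 = 0.7812 → r_n = 23.8 kips; interior l_c = 2.875 − 0.9375 = 1.938 → r_n = 53.32 kips.
  R_n,bearing = 1·23.8 + 3·53.32 = 183.8 kips → 0.75 × 183.8 = 138 kips.
Bearing governs: 138 kips.

138 kips (bearing governs)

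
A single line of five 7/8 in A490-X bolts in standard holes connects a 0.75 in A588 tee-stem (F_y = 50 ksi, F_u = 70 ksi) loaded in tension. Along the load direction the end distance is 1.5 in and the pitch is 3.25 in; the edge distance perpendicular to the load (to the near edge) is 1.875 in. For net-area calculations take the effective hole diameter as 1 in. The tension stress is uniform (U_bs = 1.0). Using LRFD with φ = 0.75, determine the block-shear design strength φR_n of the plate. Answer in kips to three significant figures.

Shear plane L_v = 1.5 + 4·3.25 = 14.5 in; A_gv = 14.5 × 0.75 = 10.88 in².
A_nv = (14.5 − 4.5·1) × 0.75 = 7.5 in².
A_nt = (1.875 − 0.5·1) × 0.75 = 1.031 in².
0.6 F_u A_nv = 315 kips; 0.6 F_y A_gv = 326.2 kips → shear rupture governs the shear term.
R_n = 315 + 1.0 × 70 × 1.031 = 387.2 kips.
Design strength φR_n = 0.75 × 387.2 = 290 kips.

290 kips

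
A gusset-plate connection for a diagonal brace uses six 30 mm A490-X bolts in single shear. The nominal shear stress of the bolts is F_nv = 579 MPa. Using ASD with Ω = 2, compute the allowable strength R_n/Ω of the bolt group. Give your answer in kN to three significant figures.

A_b = π × 30² / 4 = 706.9 mm².
R_n = F_nv · A_b · n · n_s = 579 × 706.9 × 6 × 1 / 1000 = 2456 kN.
Allowable strength R_n/Ω = 2456 / 2 = 1230 kN.

1230 kN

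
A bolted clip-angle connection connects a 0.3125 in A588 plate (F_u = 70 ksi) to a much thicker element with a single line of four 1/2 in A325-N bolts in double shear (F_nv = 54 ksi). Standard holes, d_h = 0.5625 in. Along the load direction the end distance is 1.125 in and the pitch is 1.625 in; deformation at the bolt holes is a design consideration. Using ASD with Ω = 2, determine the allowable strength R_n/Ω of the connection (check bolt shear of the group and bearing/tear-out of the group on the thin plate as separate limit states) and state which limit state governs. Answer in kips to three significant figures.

42.4 kips (bolt shear governs)

Bolt shear: A_b = π·0.5²/4 = 0.1963 in²; R_n = 54 × 0.1963 × 4 × 2 = 84.82 kips → 84.82 / 2 = 42.4 kips.
Bearing (1.2 l_c t F_u ≤ 2.4 d t F_u): upper limit = 2.4·0.5·0.3125·70 = 26.25 kips.
  Edge l_c = 1.125 − 0.5625/2 = 0.8438 → r_n = 22.15 kips; interior l_c = 1.625 − 0.5625 = 1.062 → r_n = 26.25 kips.
  R_n,bearing = 1·22.15 + 3·26.25 = 100.9 kips → 100.9 / 2 = 50.4 kips.
Bolt shear governs: 42.4 kips.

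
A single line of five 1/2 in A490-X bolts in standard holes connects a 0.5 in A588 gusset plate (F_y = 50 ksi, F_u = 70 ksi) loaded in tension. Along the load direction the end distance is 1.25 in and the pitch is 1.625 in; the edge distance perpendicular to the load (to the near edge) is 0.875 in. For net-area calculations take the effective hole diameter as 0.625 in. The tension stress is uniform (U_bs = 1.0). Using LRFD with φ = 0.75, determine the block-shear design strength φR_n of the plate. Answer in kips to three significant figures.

Shear plane L_v = 1.25 + 4·1.625 = 7.75 in; A_gv = 7.75 × 0.5 = 3.875 in².
A_nv = (7.75 − 4.5·0.625) × 0.5 = 2.469 in².
A_nt = (0.875 − 0.5·0.625) × 0.5 = 0.2812 in².
0.6 F_u A_nv = 103.7 kips; 0.6 F_y A_gv = 116.2 kips → shear rupture governs the shear term.
R_n = 103.7 + 1.0 × 70 × 0.2812 = 123.4 kips.
Design strength φR_n = 0.75 × 123.4 = 92.5 kips.

92.5 kips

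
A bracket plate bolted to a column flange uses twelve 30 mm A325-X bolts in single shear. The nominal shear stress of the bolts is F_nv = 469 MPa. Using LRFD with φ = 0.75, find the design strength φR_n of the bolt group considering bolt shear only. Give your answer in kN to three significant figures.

2980 kN

A_b = π × 30² / 4 = 706.9 mm².
R_n = F_nv · A_b · n · n_s = 469 × 706.9 × 12 × 1 / 1000 = 3978 kN.
Design strength φR_n = 0.75 × 3978 = 2980 kN.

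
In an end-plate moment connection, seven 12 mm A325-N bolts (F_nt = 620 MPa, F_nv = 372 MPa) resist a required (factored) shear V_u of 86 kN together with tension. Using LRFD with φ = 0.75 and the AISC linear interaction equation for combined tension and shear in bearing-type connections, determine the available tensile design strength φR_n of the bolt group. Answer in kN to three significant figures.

A_b = π·12²/4 = 113.1 mm²; f_rv = 86 × 1000 / (7 × 113.1) = 108.6 MPa.
F'_nt = 1.3 F_nt − (F_nt / φF_nv) f_rv = 1.3·620 − (620/(0.75·372))·108.6 = 564.6 MPa, capped at F_nt → F'_nt = 564.6 MPa.
R_n = F'_nt · A_b · n = 564.6 × 113.1 × 7 / 1000 = 447 kN.
Design strength φR_n = 0.75 × 447 = 335 kN.

335 kN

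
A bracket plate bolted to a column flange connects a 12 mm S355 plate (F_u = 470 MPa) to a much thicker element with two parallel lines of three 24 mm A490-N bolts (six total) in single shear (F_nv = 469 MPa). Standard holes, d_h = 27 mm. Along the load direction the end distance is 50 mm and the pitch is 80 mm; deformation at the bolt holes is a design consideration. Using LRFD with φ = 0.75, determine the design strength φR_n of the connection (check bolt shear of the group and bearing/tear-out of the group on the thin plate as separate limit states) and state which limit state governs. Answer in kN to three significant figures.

Bolt shear: A_b = π·24²/4 = 452.4 mm²; R_n = 469 × 452.4 × 6 × 1 / 1000 = 1273 kN → 0.75 × 1273 = 955 kN.
Bearing (1.2 l_c t F_u ≤ 2.4 d t F_u): upper limit = 2.4·24·12·470 / 1000 = 324.9 kN.
  Edge l_c = 50 − 27/2 = 36.5 → r_n = 247 kN; interior l_c = 80 − 27 = 53 → r_n = 324.9 kN.
  R_n,bearing = 2·247 + 4·324.9 = 1794 kN → 0.75 × 1794 = 1350 kN.
Bolt shear governs: 955 kN.

955 kN (bolt shear governs)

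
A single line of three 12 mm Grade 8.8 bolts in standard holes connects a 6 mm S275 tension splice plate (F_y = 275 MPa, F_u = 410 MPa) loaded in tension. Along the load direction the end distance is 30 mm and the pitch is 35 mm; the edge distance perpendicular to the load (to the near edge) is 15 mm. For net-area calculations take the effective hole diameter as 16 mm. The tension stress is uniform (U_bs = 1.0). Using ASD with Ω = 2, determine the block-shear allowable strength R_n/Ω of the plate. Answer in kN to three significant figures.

Shear plane L_v = 30 + 2·35 = 100 mm; A_gv = 100 × 6 = 600 mm².
A_nv = (100 − 2.5·16) × 6 = 360 mm².
A_nt = (15 − 0.5·16) × 6 = 42 mm².
0.6 F_u A_nv = 88.56 kN; 0.6 F_y A_gv = 99 kN → shear rupture governs the shear term.
R_n = 88.56 + 1.0 × 410 × 42 / 1000 = 105.8 kN.
Allowable strength R_n/Ω = 105.8 / 2 = 52.9 kN.

52.9 kN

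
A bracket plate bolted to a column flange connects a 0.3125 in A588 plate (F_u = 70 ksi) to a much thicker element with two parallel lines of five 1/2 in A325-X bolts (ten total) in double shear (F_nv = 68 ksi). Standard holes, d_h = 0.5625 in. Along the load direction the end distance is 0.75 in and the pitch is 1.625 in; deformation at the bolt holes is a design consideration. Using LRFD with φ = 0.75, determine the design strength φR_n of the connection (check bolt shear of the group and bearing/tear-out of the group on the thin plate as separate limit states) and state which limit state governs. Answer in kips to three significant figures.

176 kips (bearing governs)

Bolt shear: A_b = π·0.5²/4 = 0.1963 in²; R_n = 68 × 0.1963 × 10 × 2 = 267 kips → 0.75 × 267 = 200 kips.
Bearing (1.2 l_c t F_u ≤ 2.4 d t F_u): upper limit = 2.4·0.5·0.3125·70 = 26.25 kips.
  Edge l_c = 0.75 − 0.5625/2 = 0.4688 → r_n = 12.3 kips; interior l_c = 1.625 − 0.5625 = 1.062 → r_n = 26.25 kips.
  R_n,bearing = 2·12.3 + 8·26.25 = 234.6 kips → 0.75 × 234.6 = 176 kips.
Bearing governs: 176 kips.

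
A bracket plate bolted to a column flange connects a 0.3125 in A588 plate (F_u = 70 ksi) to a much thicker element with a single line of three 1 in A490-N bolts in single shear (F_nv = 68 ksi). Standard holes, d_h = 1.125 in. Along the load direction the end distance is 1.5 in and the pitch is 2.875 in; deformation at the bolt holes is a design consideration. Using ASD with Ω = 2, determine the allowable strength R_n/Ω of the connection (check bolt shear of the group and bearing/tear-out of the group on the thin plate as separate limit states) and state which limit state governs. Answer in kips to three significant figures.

Bolt shear: A_b = π·1²/4 = 0.7854 in²; R_n = 68 × 0.7854 × 3 × 1 = 160.2 kips → 160.2 / 2 = 80.1 kips.
Bearing (1.2 l_c t F_u ≤ 2.4 d t F_u): upper limit = 2.4·1·0.3125·70 = 52.5 kips.
  Edge l_c = 1.5 − 1.125/2 = 0.9375 → r_n = 24.61 kips; interior l_c = 2.875 − 1.125 = 1.75 → r_n = 45.94 kips.
  R_n,bearing = 1·24.61 + 2·45.94 = 116.5 kips → 116.5 / 2 = 58.2 kips.
Bearing governs: 58.2 kips.

58.2 kips (bearing governs)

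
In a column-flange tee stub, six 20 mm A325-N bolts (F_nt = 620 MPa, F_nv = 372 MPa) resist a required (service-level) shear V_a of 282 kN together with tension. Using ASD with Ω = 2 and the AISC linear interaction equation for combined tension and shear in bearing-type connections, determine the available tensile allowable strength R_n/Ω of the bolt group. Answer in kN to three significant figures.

A_b = π·20²/4 = 314.2 mm²; f_rv = 282 × 1000 / (6 × 314.2) = 149.6 MPa.
F'_nt = 1.3 F_nt − (Ω F_nt / F_nv) f_rv = 1.3·620 − (2·620/372)·149.6 = 307.3 MPa, capped at F_nt → F'_nt = 307.3 MPa.
R_n = F'_nt · A_b · n = 307.3 × 314.2 × 6 / 1000 = 579.3 kN.
Allowable strength R_n/Ω = 579.3 / 2 = 290 kN.

290 kN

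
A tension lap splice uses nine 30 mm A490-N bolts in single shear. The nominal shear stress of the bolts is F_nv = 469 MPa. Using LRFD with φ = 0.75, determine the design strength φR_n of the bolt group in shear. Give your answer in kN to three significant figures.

2240 kN

A_b = π × 30² / 4 = 706.9 mm².
R_n = F_nv · A_b · n · n_s = 469 × 706.9 × 9 × 1 / 1000 = 2984 kN.
Design strength φR_n = 0.75 × 2984 = 2240 kN.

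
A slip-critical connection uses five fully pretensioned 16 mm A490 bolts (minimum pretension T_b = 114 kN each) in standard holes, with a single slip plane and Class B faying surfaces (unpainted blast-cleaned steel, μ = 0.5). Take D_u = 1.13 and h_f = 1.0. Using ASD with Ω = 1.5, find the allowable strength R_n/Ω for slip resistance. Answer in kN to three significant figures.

215 kN

R_n = μ · D_u · h_f · T_b · n_s · n_b = 0.5 × 1.13 × 1.0 × 114 × 1 × 5 = 322 kN.
Allowable strength R_n/Ω = 322 / 1.5 = 215 kN.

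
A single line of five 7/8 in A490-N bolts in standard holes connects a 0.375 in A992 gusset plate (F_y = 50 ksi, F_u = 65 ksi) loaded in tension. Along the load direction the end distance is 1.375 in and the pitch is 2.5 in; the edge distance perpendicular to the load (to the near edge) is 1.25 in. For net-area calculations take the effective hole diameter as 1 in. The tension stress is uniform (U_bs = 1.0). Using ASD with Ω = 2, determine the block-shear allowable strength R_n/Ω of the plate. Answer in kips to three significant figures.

Shear plane L_v = 1.375 + 4·2.5 = 11.38 in; A_gv = 11.38 × 0.375 = 4.266 in².
A_nv = (11.38 − 4.5·1) × 0.375 = 2.578 in².
A_nt = (1.25 − 0.5·1) × 0.375 = 0.2812 in².
0.6 F_u A_nv = 100.5 kips; 0.6 F_y A_gv = 128 kips → shear rupture governs the shear term.
R_n = 100.5 + 1.0 × 65 × 0.2812 = 118.8 kips.
Allowable strength R_n/Ω = 118.8 / 2 = 59.4 kips.

59.4 kips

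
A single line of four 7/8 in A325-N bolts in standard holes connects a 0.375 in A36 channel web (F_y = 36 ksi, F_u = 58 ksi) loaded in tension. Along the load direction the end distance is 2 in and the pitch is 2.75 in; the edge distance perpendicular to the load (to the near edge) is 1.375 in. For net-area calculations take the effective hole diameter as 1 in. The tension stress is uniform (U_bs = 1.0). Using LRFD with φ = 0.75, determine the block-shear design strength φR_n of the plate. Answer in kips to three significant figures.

76.5 kips

Shear plane L_v = 2 + 3·2.75 = 10.25 in; A_gv = 10.25 × 0.375 = 3.844 in².
A_nv = (10.25 − 3.5·1) × 0.375 = 2.531 in².
A_nt = (1.375 − 0.5·1) × 0.375 = 0.3281 in².
0.6 F_u A_nv = 88.09 kips; 0.6 F_y A_gv = 83.02 kips → shear yielding governs the shear term.
R_n = 83.02 + 1.0 × 58 × 0.3281 = 102.1 kips.
Design strength φR_n = 0.75 × 102.1 = 76.5 kips.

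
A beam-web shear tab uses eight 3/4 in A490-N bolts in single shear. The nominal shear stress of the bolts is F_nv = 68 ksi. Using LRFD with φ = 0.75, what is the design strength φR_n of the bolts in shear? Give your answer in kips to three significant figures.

A_b = π × 0.75² / 4 = 0.4418 in².
R_n = F_nv · A_b · n · n_s = 68 × 0.4418 × 8 × 1 = 240.3 kips.
Design strength φR_n = 0.75 × 240.3 = 180 kips.

180 kips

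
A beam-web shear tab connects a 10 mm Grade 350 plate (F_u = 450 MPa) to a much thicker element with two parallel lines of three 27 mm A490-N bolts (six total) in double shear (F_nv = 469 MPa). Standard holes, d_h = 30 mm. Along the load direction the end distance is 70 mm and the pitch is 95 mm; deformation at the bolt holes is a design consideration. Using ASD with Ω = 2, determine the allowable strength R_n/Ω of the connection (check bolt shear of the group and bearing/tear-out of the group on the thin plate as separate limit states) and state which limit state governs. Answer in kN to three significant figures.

875 kN (bearing governs)

Bolt shear: A_b = π·27²/4 = 572.6 mm²; R_n = 469 × 572.6 × 6 × 2 / 1000 = 3222 kN → 3222 / 2 = 1610 kN.
Bearing (1.2 l_c t F_u ≤ 2.4 d t F_u): upper limit = 2.4·27·10·450 / 1000 = 291.6 kN.
  Edge l_c = 70 − 30/2 = 55 → r_n = 291.6 kN; interior l_c = 95 − 30 = 65 → r_n = 291.6 kN.
  R_n,bearing = 2·291.6 + 4·291.6 = 1750 kN → 1750 / 2 = 875 kN.
Bearing governs: 875 kN.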